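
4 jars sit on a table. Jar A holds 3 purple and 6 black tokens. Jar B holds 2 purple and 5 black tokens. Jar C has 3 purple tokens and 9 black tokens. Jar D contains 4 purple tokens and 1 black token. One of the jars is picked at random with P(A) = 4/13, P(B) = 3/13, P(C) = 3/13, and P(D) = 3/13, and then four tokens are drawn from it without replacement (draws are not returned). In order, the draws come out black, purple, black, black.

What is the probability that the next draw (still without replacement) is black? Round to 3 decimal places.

0.667

Under each hypothesis, the probability of the observed sequence is: P(data | jar A) = (6/9)(3/8)(5/7)(4/6) = 0.11905; P(data | jar B) = (5/7)(2/6)(4/5)(3/4) = 0.14286; P(data | jar C) = (9/12)(3/11)(8/10)(7/9) = 0.12727; P(data | jar D) = (1/5)(4/4)(0/3) = 0.
Weighting by the prior gives 4/13 · 0.11905 = 0.03663, 3/13 · 0.14286 = 0.032967, 3/13 · 0.12727 = 0.029371, 3/13 · 0 = 0; these sum to 0.098968.
Normalising, the posterior is P(jar A | data) = 0.37012, P(jar B | data) = 0.33311, P(jar C | data) = 0.29677, P(jar D | data) = 0.
So P(black next | data) = Σ P(black next | H) P(H | data) = (3/5)(0.37012) + (2/3)(0.33311) + (3/4)(0.29677) = 0.66672.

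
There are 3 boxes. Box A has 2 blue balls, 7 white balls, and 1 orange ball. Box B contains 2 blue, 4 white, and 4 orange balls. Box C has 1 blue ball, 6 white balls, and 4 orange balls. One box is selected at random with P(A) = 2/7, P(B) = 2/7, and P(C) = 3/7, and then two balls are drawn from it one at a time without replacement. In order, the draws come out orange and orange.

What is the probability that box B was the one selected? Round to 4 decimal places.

Compute the likelihood of the observed sequence for each case: P(data | box A) = (1/10)(0/9) = 0; P(data | box B) = (4/10)(3/9) = 2/15; P(data | box C) = (4/11)(3/10) = 6/55.
Multiplying each by its prior: 2/7 · 0 = 0, 2/7 · 2/15 = 4/105, 3/7 · 6/55 = 18/385; summing to 14/165.
By Bayes' rule, P(box B | data) = (4/105) / (14/165) = 22/49.

0.4490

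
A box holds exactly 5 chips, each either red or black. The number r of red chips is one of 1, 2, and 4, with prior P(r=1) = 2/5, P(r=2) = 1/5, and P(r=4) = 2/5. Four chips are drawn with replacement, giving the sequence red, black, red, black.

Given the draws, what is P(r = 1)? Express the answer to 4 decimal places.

0.3200

Under each hypothesis, the probability of the observed sequence is: P(data | r = 1) = (1/5)(4/5)(1/5)(4/5) = 0.0256; P(data | r = 2) = (2/5)(3/5)(2/5)(3/5) = 0.0576; P(data | r = 4) = (4/5)(1/5)(4/5)(1/5) = 0.0256.
Weighting by the prior gives 2/5 · 0.0256 = 0.01024, 1/5 · 0.0576 = 0.01152, 2/5 · 0.0256 = 0.01024; with total 0.032.
Therefore the posterior P(r = 1 | data) = (0.01024) / (0.032) = 0.32.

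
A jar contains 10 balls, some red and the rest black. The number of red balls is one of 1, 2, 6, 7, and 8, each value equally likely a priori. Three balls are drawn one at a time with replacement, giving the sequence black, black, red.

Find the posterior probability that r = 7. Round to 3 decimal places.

0.158

Under each hypothesis, the probability of the observed sequence is: P(data | r = 1) = (9/10)(9/10)(1/10) = 0.081; P(data | r = 2) = (8/10)(8/10)(2/10) = 0.128; P(data | r = 6) = (4/10)(4/10)(6/10) = 0.096; P(data | r = 7) = (3/10)(3/10)(7/10) = 0.063; P(data | r = 8) = (2/10)(2/10)(8/10) = 0.032.
The prior-weighted likelihoods are 1/5 · 0.081 = 0.0162, 1/5 · 0.128 = 0.0256, 1/5 · 0.096 = 0.0192, 1/5 · 0.063 = 0.0126, 1/5 · 0.032 = 0.0064; these sum to 0.08.
By Bayes' rule, P(r = 7 | data) = (0.0126) / (0.08) = 0.1575.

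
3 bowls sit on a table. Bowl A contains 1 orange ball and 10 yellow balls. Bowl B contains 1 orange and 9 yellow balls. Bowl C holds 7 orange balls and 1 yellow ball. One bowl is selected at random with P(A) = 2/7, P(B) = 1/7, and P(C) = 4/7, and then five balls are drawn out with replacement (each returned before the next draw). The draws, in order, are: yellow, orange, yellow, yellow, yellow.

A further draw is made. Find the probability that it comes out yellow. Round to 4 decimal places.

0.9024

Compute the likelihood of the observed sequence for each case: P(data | bowl A) = (10/11)(1/11)(10/11)(10/11)(10/11) = 0.062092; P(data | bowl B) = (9/10)(1/10)(9/10)(9/10)(9/10) = 0.06561; P(data | bowl C) = (1/8)(7/8)(1/8)(1/8)(1/8) = 0.00021362.
Multiplying each by its prior: 2/7 · 0.062092 = 0.017741, 1/7 · 0.06561 = 0.0093729, 4/7 · 0.00021362 = 0.00012207; these sum to 0.027236.
The posterior is then P(bowl A | data) = 0.65138, P(bowl B | data) = 0.34414, P(bowl C | data) = 0.004482.
The predictive probability is P(yellow next | data) = (10/11)(0.65138) + (9/10)(0.34414) + (1/8)(0.004482) = 0.90245.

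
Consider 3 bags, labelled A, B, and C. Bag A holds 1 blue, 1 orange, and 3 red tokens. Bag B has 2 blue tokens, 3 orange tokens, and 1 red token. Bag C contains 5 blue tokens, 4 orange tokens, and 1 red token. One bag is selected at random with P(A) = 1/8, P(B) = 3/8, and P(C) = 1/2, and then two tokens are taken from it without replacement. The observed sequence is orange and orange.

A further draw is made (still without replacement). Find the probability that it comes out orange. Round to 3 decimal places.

0.250

Under each hypothesis, the probability of the observed sequence is: P(data | bag A) = (1/5)(0/4) = 0; P(data | bag B) = (3/6)(2/5) = 1/5; P(data | bag C) = (4/10)(3/9) = 2/15.
The prior-weighted likelihoods are 1/8 · 0 = 0, 3/8 · 1/5 = 3/40, 1/2 · 2/15 = 1/15; these sum to 17/120.
Normalising, the posterior is P(bag A | data) = 0, P(bag B | data) = 9/17, P(bag C | data) = 8/17.
Averaging over the posterior, P(orange next | data) = (1/4)(9/17) + (1/4)(8/17) = 1/4.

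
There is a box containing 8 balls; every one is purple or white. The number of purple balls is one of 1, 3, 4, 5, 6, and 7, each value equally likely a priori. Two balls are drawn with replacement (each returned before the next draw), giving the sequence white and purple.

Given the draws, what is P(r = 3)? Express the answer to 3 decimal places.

Compute the likelihood of the observed sequence for each case: P(data | r = 1) = (7/8)(1/8) = 7/64; P(data | r = 3) = (5/8)(3/8) = 15/64; P(data | r = 4) = (4/8)(4/8) = 1/4; P(data | r = 5) = (3/8)(5/8) = 15/64; P(data | r = 6) = (2/8)(6/8) = 3/16; P(data | r = 7) = (1/8)(7/8) = 7/64.
Weighting by the prior gives 1/6 · 7/64 = 7/384, 1/6 · 15/64 = 5/128, 1/6 · 1/4 = 1/24, 1/6 · 15/64 = 5/128, 1/6 · 3/16 = 1/32, 1/6 · 7/64 = 7/384; summing to 3/16.
So P(r = 3 | data) = (5/128) / (3/16) = 5/24.

0.208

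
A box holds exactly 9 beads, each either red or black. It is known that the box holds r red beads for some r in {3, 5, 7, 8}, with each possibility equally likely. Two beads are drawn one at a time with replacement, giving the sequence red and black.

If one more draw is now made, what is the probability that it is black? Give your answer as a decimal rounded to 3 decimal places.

0.415

For each hypothesis, P(data | H) works out to: P(data | r = 3) = (3/9)(6/9) = 2/9; P(data | r = 5) = (5/9)(4/9) = 20/81; P(data | r = 7) = (7/9)(2/9) = 14/81; P(data | r = 8) = (8/9)(1/9) = 8/81.
The prior-weighted likelihoods are 1/4 · 2/9 = 1/18, 1/4 · 20/81 = 5/81, 1/4 · 14/81 = 7/162, 1/4 · 8/81 = 2/81; with total 5/27.
The posterior is then P(r = 3 | data) = 3/10, P(r = 5 | data) = 1/3, P(r = 7 | data) = 7/30, P(r = 8 | data) = 2/15.
The predictive probability is P(black next | data) = (2/3)(3/10) + (4/9)(1/3) + (2/9)(7/30) + (1/9)(2/15) = 56/135.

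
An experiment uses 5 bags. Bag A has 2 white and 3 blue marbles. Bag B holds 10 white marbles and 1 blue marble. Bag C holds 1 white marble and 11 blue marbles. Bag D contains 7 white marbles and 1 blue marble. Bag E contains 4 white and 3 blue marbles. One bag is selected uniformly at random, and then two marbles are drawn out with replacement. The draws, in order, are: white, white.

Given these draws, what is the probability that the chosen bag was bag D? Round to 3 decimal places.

0.367

Under each hypothesis, the probability of the observed sequence is: P(data | bag A) = (2/5)(2/5) = 0.16; P(data | bag B) = (10/11)(10/11) = 0.82645; P(data | bag C) = (1/12)(1/12) = 0.0069444; P(data | bag D) = (7/8)(7/8) = 0.76562; P(data | bag E) = (4/7)(4/7) = 0.32653.
Multiplying each by its prior: 1/5 · 0.16 = 0.032, 1/5 · 0.82645 = 0.16529, 1/5 · 0.0069444 = 0.0013889, 1/5 · 0.76562 = 0.15313, 1/5 · 0.32653 = 0.065306; these sum to 0.41711.
Hence P(bag D | data) = (0.15313) / (0.41711) = 0.36711.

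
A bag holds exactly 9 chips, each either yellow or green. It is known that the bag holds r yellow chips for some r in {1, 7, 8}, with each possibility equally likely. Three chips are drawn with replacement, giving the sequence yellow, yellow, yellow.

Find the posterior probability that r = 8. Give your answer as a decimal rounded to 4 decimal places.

0.5981

The likelihood of the observed sequence under each hypothesis: P(data | r = 1) = (1/9)(1/9)(1/9) = 0.0013717; P(data | r = 7) = (7/9)(7/9)(7/9) = 0.47051; P(data | r = 8) = (8/9)(8/9)(8/9) = 0.70233.
Multiplying each by its prior: 1/3 · 0.0013717 = 0.00045725, 1/3 · 0.47051 = 0.15684, 1/3 · 0.70233 = 0.23411; summing to 0.3914.
Therefore the posterior P(r = 8 | data) = (0.23411) / (0.3914) = 0.59813.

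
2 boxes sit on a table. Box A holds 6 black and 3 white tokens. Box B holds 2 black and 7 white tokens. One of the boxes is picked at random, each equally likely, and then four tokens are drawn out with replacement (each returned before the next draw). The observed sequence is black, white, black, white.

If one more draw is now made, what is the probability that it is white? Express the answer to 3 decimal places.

Under each hypothesis, the probability of the observed sequence is: P(data | box A) = (6/9)(3/9)(6/9)(3/9) = 0.049383; P(data | box B) = (2/9)(7/9)(2/9)(7/9) = 0.029873.
The prior-weighted likelihoods are 1/2 · 0.049383 = 0.024691, 1/2 · 0.029873 = 0.014937; these sum to 0.039628.
Dividing through by the total gives posterior P(box A | data) = 0.62308, P(box B | data) = 0.37692.
So P(white next | data) = Σ P(white next | H) P(H | data) = (1/3)(0.62308) + (7/9)(0.37692) = 0.50085.

0.501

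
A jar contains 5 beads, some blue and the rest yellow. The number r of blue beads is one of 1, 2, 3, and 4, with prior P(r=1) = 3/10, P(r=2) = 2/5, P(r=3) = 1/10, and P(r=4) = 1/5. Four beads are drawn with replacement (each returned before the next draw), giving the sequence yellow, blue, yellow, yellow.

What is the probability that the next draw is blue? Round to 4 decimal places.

For each hypothesis, P(data | H) works out to: P(data | r = 1) = (4/5)(1/5)(4/5)(4/5) = 0.1024; P(data | r = 2) = (3/5)(2/5)(3/5)(3/5) = 0.0864; P(data | r = 3) = (2/5)(3/5)(2/5)(2/5) = 0.0384; P(data | r = 4) = (1/5)(4/5)(1/5)(1/5) = 0.0064.
The prior-weighted likelihoods are 3/10 · 0.1024 = 0.03072, 2/5 · 0.0864 = 0.03456, 1/10 · 0.0384 = 0.00384, 1/5 · 0.0064 = 0.00128; these sum to 0.0704.
Dividing through by the total gives posterior P(r = 1 | data) = 0.43636, P(r = 2 | data) = 0.49091, P(r = 3 | data) = 0.054545, P(r = 4 | data) = 0.018182.
The predictive probability is P(blue next | data) = (1/5)(0.43636) + (2/5)(0.49091) + (3/5)(0.054545) + (4/5)(0.018182) = 0.33091.

0.3309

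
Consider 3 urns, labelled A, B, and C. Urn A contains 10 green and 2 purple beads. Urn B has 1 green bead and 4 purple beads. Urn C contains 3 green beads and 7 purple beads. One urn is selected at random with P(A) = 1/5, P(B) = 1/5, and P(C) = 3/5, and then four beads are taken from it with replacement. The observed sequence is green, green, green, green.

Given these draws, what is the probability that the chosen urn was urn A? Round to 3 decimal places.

0.949

Under each hypothesis, the probability of the observed sequence is: P(data | urn A) = (10/12)(10/12)(10/12)(10/12) = 0.48225; P(data | urn B) = (1/5)(1/5)(1/5)(1/5) = 0.0016; P(data | urn C) = (3/10)(3/10)(3/10)(3/10) = 0.0081.
Multiplying each by its prior: 1/5 · 0.48225 = 0.096451, 1/5 · 0.0016 = 0.00032, 3/5 · 0.0081 = 0.00486; summing to 0.10163.
Hence P(urn A | data) = (0.096451) / (0.10163) = 0.94903.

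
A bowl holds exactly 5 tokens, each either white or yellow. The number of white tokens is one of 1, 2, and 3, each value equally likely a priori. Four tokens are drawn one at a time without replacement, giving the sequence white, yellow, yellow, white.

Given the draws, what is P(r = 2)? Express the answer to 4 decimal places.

0.5000

Under each hypothesis, the probability of the observed sequence is: P(data | r = 1) = (1/5)(4/4)(3/3)(0/2) = 0; P(data | r = 2) = (2/5)(3/4)(2/3)(1/2) = 1/10; P(data | r = 3) = (3/5)(2/4)(1/3)(2/2) = 1/10.
The prior-weighted likelihoods are 1/3 · 0 = 0, 1/3 · 1/10 = 1/30, 1/3 · 1/10 = 1/30; summing to 1/15.
By Bayes' rule, P(r = 2 | data) = (1/30) / (1/15) = 1/2.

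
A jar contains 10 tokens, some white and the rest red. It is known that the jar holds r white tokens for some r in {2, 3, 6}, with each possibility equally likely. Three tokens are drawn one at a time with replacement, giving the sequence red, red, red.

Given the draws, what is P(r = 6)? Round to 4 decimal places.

Under each hypothesis, the probability of the observed sequence is: P(data | r = 2) = (8/10)(8/10)(8/10) = 0.512; P(data | r = 3) = (7/10)(7/10)(7/10) = 0.343; P(data | r = 6) = (4/10)(4/10)(4/10) = 0.064.
Multiplying each by its prior: 1/3 · 0.512 = 0.17067, 1/3 · 0.343 = 0.11433, 1/3 · 0.064 = 0.021333; summing to 0.30633.
Therefore the posterior P(r = 6 | data) = (0.021333) / (0.30633) = 0.069641.

0.0696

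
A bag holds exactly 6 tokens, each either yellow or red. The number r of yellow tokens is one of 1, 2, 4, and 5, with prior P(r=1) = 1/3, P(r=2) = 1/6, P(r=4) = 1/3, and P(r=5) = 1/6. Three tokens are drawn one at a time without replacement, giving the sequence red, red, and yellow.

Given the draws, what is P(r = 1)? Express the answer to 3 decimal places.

0.500

Under each hypothesis, the probability of the observed sequence is: P(data | r = 1) = (5/6)(4/5)(1/4) = 1/6; P(data | r = 2) = (4/6)(3/5)(2/4) = 1/5; P(data | r = 4) = (2/6)(1/5)(4/4) = 1/15; P(data | r = 5) = (1/6)(0/5) = 0.
Multiplying each by its prior: 1/3 · 1/6 = 1/18, 1/6 · 1/5 = 1/30, 1/3 · 1/15 = 1/45, 1/6 · 0 = 0; with total 1/9.
Therefore the posterior P(r = 1 | data) = (1/18) / (1/9) = 1/2.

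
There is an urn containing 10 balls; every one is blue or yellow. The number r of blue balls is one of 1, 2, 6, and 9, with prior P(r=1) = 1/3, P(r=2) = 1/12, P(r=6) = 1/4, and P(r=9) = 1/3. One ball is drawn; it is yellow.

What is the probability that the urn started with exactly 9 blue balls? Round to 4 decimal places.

0.0667

Compute the likelihood of this draw for each case: P(data | r = 1) = (9/10) = 9/10; P(data | r = 2) = (8/10) = 4/5; P(data | r = 6) = (4/10) = 2/5; P(data | r = 9) = (1/10) = 1/10.
Weighting by the prior gives 1/3 · 9/10 = 3/10, 1/12 · 4/5 = 1/15, 1/4 · 2/5 = 1/10, 1/3 · 1/10 = 1/30; with total 1/2.
So P(r = 9 | data) = (1/30) / (1/2) = 1/15.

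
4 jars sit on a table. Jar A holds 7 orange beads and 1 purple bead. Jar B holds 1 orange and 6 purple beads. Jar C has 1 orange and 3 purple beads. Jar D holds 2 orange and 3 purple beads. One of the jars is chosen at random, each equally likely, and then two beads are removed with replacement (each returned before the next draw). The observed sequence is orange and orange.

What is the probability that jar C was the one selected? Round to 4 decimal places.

Under each hypothesis, the probability of the observed sequence is: P(data | jar A) = (7/8)(7/8) = 0.76562; P(data | jar B) = (1/7)(1/7) = 0.020408; P(data | jar C) = (1/4)(1/4) = 0.0625; P(data | jar D) = (2/5)(2/5) = 0.16.
The prior-weighted likelihoods are 1/4 · 0.76562 = 0.19141, 1/4 · 0.020408 = 0.005102, 1/4 · 0.0625 = 0.015625, 1/4 · 0.16 = 0.04; these sum to 0.25213.
So P(jar C | data) = (0.015625) / (0.25213) = 0.061971.

0.0620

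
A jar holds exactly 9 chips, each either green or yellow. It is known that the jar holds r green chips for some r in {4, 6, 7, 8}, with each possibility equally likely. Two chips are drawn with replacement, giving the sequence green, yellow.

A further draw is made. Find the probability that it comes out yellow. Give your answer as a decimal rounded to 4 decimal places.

0.3519

For each hypothesis, P(data | H) works out to: P(data | r = 4) = (4/9)(5/9) = 20/81; P(data | r = 6) = (6/9)(3/9) = 2/9; P(data | r = 7) = (7/9)(2/9) = 14/81; P(data | r = 8) = (8/9)(1/9) = 8/81.
Multiplying each by its prior: 1/4 · 20/81 = 5/81, 1/4 · 2/9 = 1/18, 1/4 · 14/81 = 7/162, 1/4 · 8/81 = 2/81; these sum to 5/27.
The posterior is then P(r = 4 | data) = 1/3, P(r = 6 | data) = 3/10, P(r = 7 | data) = 7/30, P(r = 8 | data) = 2/15.
So P(yellow next | data) = Σ P(yellow next | H) P(H | data) = (5/9)(1/3) + (1/3)(3/10) + (2/9)(7/30) + (1/9)(2/15) = 19/54.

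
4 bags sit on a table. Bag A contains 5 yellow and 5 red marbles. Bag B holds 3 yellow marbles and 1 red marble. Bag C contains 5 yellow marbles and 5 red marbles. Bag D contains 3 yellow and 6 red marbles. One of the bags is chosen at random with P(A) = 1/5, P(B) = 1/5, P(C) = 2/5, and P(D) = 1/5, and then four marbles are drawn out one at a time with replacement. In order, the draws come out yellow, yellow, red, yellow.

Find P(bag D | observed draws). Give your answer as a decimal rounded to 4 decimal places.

Compute the likelihood of the observed sequence for each case: P(data | bag A) = (5/10)(5/10)(5/10)(5/10) = 0.0625; P(data | bag B) = (3/4)(3/4)(1/4)(3/4) = 0.10547; P(data | bag C) = (5/10)(5/10)(5/10)(5/10) = 0.0625; P(data | bag D) = (3/9)(3/9)(6/9)(3/9) = 0.024691.
Multiplying each by its prior: 1/5 · 0.0625 = 0.0125, 1/5 · 0.10547 = 0.021094, 2/5 · 0.0625 = 0.025, 1/5 · 0.024691 = 0.0049383; with total 0.063532.
Therefore the posterior P(bag D | data) = (0.0049383) / (0.063532) = 0.077729.

0.0777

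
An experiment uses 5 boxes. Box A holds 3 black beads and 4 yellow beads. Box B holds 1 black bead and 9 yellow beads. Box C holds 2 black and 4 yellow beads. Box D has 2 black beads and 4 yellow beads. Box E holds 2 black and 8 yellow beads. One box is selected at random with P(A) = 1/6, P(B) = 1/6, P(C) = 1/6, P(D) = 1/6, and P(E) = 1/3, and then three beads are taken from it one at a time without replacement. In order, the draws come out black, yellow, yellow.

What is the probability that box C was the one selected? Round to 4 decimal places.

0.2036

The likelihood of the observed sequence under each hypothesis: P(data | box A) = (3/7)(4/6)(3/5) = 0.17143; P(data | box B) = (1/10)(9/9)(8/8) = 0.1; P(data | box C) = (2/6)(4/5)(3/4) = 0.2; P(data | box D) = (2/6)(4/5)(3/4) = 0.2; P(data | box E) = (2/10)(8/9)(7/8) = 0.15556.
Weighting by the prior gives 1/6 · 0.17143 = 0.028571, 1/6 · 0.1 = 0.016667, 1/6 · 0.2 = 0.033333, 1/6 · 0.2 = 0.033333, 1/3 · 0.15556 = 0.051852; summing to 0.16376.
Hence P(box C | data) = (0.033333) / (0.16376) = 0.20355.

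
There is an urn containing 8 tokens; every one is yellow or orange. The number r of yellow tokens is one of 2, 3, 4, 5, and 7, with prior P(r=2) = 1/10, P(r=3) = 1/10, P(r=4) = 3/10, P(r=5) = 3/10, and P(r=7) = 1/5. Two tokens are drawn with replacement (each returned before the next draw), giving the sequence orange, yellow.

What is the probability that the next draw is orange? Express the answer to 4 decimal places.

0.4552

For each hypothesis, P(data | H) works out to: P(data | r = 2) = (6/8)(2/8) = 3/16; P(data | r = 3) = (5/8)(3/8) = 15/64; P(data | r = 4) = (4/8)(4/8) = 1/4; P(data | r = 5) = (3/8)(5/8) = 15/64; P(data | r = 7) = (1/8)(7/8) = 7/64.
The prior-weighted likelihoods are 1/10 · 3/16 = 3/160, 1/10 · 15/64 = 3/128, 3/10 · 1/4 = 3/40, 3/10 · 15/64 = 9/128, 1/5 · 7/64 = 7/320; summing to 67/320.
Dividing through by the total gives posterior P(r = 2 | data) = 6/67, P(r = 3 | data) = 15/134, P(r = 4 | data) = 24/67, P(r = 5 | data) = 45/134, P(r = 7 | data) = 7/67.
So P(orange next | data) = Σ P(orange next | H) P(H | data) = (3/4)(6/67) + (5/8)(15/134) + (1/2)(24/67) + (3/8)(45/134) + (1/8)(7/67) = 61/134.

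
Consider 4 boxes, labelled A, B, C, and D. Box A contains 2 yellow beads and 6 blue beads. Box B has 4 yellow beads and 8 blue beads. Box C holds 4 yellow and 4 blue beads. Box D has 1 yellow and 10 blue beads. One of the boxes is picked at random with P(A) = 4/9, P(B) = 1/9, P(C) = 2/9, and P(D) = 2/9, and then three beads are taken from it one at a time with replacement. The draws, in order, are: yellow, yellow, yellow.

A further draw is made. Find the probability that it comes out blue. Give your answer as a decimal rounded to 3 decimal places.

0.564

The likelihood of the observed sequence under each hypothesis: P(data | box A) = (2/8)(2/8)(2/8) = 0.015625; P(data | box B) = (4/12)(4/12)(4/12) = 0.037037; P(data | box C) = (4/8)(4/8)(4/8) = 0.125; P(data | box D) = (1/11)(1/11)(1/11) = 0.00075131.
Multiplying each by its prior: 4/9 · 0.015625 = 0.0069444, 1/9 · 0.037037 = 0.0041152, 2/9 · 0.125 = 0.027778, 2/9 · 0.00075131 = 0.00016696; summing to 0.039004.
Normalising, the posterior is P(box A | data) = 0.17804, P(box B | data) = 0.10551, P(box C | data) = 0.71217, P(box D | data) = 0.0042805.
The predictive probability is P(blue next | data) = (3/4)(0.17804) + (2/3)(0.10551) + (1/2)(0.71217) + (10/11)(0.0042805) = 0.56385.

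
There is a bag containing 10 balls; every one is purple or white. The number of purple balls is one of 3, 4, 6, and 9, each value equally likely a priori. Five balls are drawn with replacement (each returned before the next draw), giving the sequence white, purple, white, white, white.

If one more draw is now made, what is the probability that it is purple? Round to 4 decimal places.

For each hypothesis, P(data | H) works out to: P(data | r = 3) = (7/10)(3/10)(7/10)(7/10)(7/10) = 0.07203; P(data | r = 4) = (6/10)(4/10)(6/10)(6/10)(6/10) = 0.05184; P(data | r = 6) = (4/10)(6/10)(4/10)(4/10)(4/10) = 0.01536; P(data | r = 9) = (1/10)(9/10)(1/10)(1/10)(1/10) = 9e-05.
Multiplying each by its prior: 1/4 · 0.07203 = 0.018007, 1/4 · 0.05184 = 0.01296, 1/4 · 0.01536 = 0.00384, 1/4 · 9e-05 = 2.25e-05; summing to 0.03483.
The posterior is then P(r = 3 | data) = 0.51701, P(r = 4 | data) = 0.37209, P(r = 6 | data) = 0.11025, P(r = 9 | data) = 0.00064599.
Averaging over the posterior, P(purple next | data) = (3/10)(0.51701) + (2/5)(0.37209) + (3/5)(0.11025) + (9/10)(0.00064599) = 0.37067.

0.3707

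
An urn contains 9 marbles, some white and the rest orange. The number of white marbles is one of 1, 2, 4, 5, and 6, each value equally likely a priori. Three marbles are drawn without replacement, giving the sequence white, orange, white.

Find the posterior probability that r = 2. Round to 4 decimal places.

Under each hypothesis, the probability of the observed sequence is: P(data | r = 1) = (1/9)(8/8)(0/7) = 0; P(data | r = 2) = (2/9)(7/8)(1/7) = 1/36; P(data | r = 4) = (4/9)(5/8)(3/7) = 5/42; P(data | r = 5) = (5/9)(4/8)(4/7) = 10/63; P(data | r = 6) = (6/9)(3/8)(5/7) = 5/28.
The prior-weighted likelihoods are 1/5 · 0 = 0, 1/5 · 1/36 = 1/180, 1/5 · 5/42 = 1/42, 1/5 · 10/63 = 2/63, 1/5 · 5/28 = 1/28; summing to 61/630.
Therefore the posterior P(r = 2 | data) = (1/180) / (61/630) = 7/122.

0.0574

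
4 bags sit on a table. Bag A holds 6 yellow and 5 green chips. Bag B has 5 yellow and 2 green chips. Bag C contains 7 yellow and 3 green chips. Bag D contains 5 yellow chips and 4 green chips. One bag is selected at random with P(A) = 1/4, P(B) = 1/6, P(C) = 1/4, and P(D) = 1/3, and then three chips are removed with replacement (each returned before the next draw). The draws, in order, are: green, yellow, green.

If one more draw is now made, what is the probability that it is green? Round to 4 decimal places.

0.4053

Under each hypothesis, the probability of the observed sequence is: P(data | bag A) = (5/11)(6/11)(5/11) = 0.1127; P(data | bag B) = (2/7)(5/7)(2/7) = 0.058309; P(data | bag C) = (3/10)(7/10)(3/10) = 0.063; P(data | bag D) = (4/9)(5/9)(4/9) = 0.10974.
Multiplying each by its prior: 1/4 · 0.1127 = 0.028174, 1/6 · 0.058309 = 0.0097182, 1/4 · 0.063 = 0.01575, 1/3 · 0.10974 = 0.03658; with total 0.090222.
Dividing through by the total gives posterior P(bag A | data) = 0.31228, P(bag B | data) = 0.10771, P(bag C | data) = 0.17457, P(bag D | data) = 0.40544.
The predictive probability is P(green next | data) = (5/11)(0.31228) + (2/7)(0.10771) + (3/10)(0.17457) + (4/9)(0.40544) = 0.40529.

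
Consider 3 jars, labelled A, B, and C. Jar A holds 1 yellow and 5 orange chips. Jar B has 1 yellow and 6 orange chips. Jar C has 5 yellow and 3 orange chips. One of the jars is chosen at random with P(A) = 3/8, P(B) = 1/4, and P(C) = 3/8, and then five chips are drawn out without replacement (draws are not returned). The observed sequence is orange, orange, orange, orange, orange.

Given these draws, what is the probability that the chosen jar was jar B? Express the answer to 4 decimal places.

0.5333

Compute the likelihood of the observed sequence for each case: P(data | jar A) = (5/6)(4/5)(3/4)(2/3)(1/2) = 1/6; P(data | jar B) = (6/7)(5/6)(4/5)(3/4)(2/3) = 2/7; P(data | jar C) = (3/8)(2/7)(1/6)(0/5) = 0.
Multiplying each by its prior: 3/8 · 1/6 = 1/16, 1/4 · 2/7 = 1/14, 3/8 · 0 = 0; summing to 15/112.
Therefore the posterior P(jar B | data) = (1/14) / (15/112) = 8/15.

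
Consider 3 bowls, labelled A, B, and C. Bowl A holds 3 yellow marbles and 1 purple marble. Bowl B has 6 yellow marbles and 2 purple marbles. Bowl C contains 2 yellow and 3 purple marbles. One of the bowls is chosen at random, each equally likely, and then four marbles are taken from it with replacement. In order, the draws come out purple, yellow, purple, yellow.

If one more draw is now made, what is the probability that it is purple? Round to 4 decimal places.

The likelihood of the observed sequence under each hypothesis: P(data | bowl A) = (1/4)(3/4)(1/4)(3/4) = 0.035156; P(data | bowl B) = (2/8)(6/8)(2/8)(6/8) = 0.035156; P(data | bowl C) = (3/5)(2/5)(3/5)(2/5) = 0.0576.
Weighting by the prior gives 1/3 · 0.035156 = 0.011719, 1/3 · 0.035156 = 0.011719, 1/3 · 0.0576 = 0.0192; with total 0.042638.
Normalising, the posterior is P(bowl A | data) = 0.27485, P(bowl B | data) = 0.27485, P(bowl C | data) = 0.45031.
Averaging over the posterior, P(purple next | data) = (1/4)(0.27485) + (1/4)(0.27485) + (3/5)(0.45031) = 0.40761.

0.4076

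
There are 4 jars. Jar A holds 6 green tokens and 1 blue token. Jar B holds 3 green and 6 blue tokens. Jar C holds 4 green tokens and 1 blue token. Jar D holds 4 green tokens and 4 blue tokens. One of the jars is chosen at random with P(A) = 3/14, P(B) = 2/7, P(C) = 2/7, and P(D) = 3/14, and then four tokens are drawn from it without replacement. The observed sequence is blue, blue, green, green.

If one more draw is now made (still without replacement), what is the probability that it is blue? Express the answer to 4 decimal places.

For each hypothesis, P(data | H) works out to: P(data | jar A) = (1/7)(0/6) = 0; P(data | jar B) = (6/9)(5/8)(3/7)(2/6) = 5/84; P(data | jar C) = (1/5)(0/4) = 0; P(data | jar D) = (4/8)(3/7)(4/6)(3/5) = 3/35.
The prior-weighted likelihoods are 3/14 · 0 = 0, 2/7 · 5/84 = 5/294, 2/7 · 0 = 0, 3/14 · 3/35 = 9/490; these sum to 26/735.
Normalising, the posterior is P(jar A | data) = 0, P(jar B | data) = 25/52, P(jar C | data) = 0, P(jar D | data) = 27/52.
So P(blue next | data) = Σ P(blue next | H) P(H | data) = (4/5)(25/52) + (1/2)(27/52) = 67/104.

0.6442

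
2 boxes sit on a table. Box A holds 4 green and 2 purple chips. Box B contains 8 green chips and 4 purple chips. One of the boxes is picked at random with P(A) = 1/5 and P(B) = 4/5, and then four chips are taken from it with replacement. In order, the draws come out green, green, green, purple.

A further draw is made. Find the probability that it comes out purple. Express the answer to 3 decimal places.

Under each hypothesis, the probability of the observed sequence is: P(data | box A) = (4/6)(4/6)(4/6)(2/6) = 8/81; P(data | box B) = (8/12)(8/12)(8/12)(4/12) = 8/81.
Weighting by the prior gives 1/5 · 8/81 = 8/405, 4/5 · 8/81 = 32/405; these sum to 8/81.
Dividing through by the total gives posterior P(box A | data) = 1/5, P(box B | data) = 4/5.
The predictive probability is P(purple next | data) = (1/3)(1/5) + (1/3)(4/5) = 1/3.

0.333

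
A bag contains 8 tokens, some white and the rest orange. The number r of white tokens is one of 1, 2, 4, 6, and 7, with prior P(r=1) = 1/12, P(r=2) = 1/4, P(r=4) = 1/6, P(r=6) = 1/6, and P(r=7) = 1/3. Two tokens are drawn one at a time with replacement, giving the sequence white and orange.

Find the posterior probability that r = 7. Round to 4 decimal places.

0.2205

For each hypothesis, P(data | H) works out to: P(data | r = 1) = (1/8)(7/8) = 7/64; P(data | r = 2) = (2/8)(6/8) = 3/16; P(data | r = 4) = (4/8)(4/8) = 1/4; P(data | r = 6) = (6/8)(2/8) = 3/16; P(data | r = 7) = (7/8)(1/8) = 7/64.
The prior-weighted likelihoods are 1/12 · 7/64 = 7/768, 1/4 · 3/16 = 3/64, 1/6 · 1/4 = 1/24, 1/6 · 3/16 = 1/32, 1/3 · 7/64 = 7/192; with total 127/768.
By Bayes' rule, P(r = 7 | data) = (7/192) / (127/768) = 28/127.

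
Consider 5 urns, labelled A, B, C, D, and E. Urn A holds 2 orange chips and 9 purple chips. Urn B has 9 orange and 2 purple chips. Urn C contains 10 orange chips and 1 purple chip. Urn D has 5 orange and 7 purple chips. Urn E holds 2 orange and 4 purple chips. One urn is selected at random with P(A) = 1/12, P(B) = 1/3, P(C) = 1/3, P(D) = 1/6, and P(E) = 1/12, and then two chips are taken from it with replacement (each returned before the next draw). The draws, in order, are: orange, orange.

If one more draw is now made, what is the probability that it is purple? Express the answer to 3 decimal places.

Compute the likelihood of the observed sequence for each case: P(data | urn A) = (2/11)(2/11) = 0.033058; P(data | urn B) = (9/11)(9/11) = 0.66942; P(data | urn C) = (10/11)(10/11) = 0.82645; P(data | urn D) = (5/12)(5/12) = 0.17361; P(data | urn E) = (2/6)(2/6) = 0.11111.
The prior-weighted likelihoods are 1/12 · 0.033058 = 0.0027548, 1/3 · 0.66942 = 0.22314, 1/3 · 0.82645 = 0.27548, 1/6 · 0.17361 = 0.028935, 1/12 · 0.11111 = 0.0092593; with total 0.53957.
Normalising, the posterior is P(urn A | data) = 0.0051056, P(urn B | data) = 0.41355, P(urn C | data) = 0.51056, P(urn D | data) = 0.053626, P(urn E | data) = 0.01716.
So P(purple next | data) = Σ P(purple next | H) P(H | data) = (9/11)(0.0051056) + (2/11)(0.41355) + (1/11)(0.51056) + (7/12)(0.053626) + (2/3)(0.01716) = 0.1685.

0.169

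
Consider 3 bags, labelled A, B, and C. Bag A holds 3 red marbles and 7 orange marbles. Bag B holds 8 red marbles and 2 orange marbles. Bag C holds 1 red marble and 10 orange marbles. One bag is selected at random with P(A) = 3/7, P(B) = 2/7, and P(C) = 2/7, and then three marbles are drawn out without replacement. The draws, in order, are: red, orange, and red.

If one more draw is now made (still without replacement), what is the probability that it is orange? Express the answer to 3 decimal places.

The likelihood of the observed sequence under each hypothesis: P(data | bag A) = (3/10)(7/9)(2/8) = 7/120; P(data | bag B) = (8/10)(2/9)(7/8) = 7/45; P(data | bag C) = (1/11)(10/10)(0/9) = 0.
Multiplying each by its prior: 3/7 · 7/120 = 1/40, 2/7 · 7/45 = 2/45, 2/7 · 0 = 0; summing to 5/72.
Dividing through by the total gives posterior P(bag A | data) = 9/25, P(bag B | data) = 16/25, P(bag C | data) = 0.
Averaging over the posterior, P(orange next | data) = (6/7)(9/25) + (1/7)(16/25) = 2/5.

0.400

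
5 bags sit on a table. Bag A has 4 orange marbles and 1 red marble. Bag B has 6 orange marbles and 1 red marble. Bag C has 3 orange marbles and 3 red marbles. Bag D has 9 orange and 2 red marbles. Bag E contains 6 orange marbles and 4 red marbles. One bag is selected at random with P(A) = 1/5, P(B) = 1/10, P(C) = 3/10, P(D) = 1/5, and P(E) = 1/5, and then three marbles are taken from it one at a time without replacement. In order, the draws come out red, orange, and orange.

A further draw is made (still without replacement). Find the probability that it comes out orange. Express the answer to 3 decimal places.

For each hypothesis, P(data | H) works out to: P(data | bag A) = (1/5)(4/4)(3/3) = 0.2; P(data | bag B) = (1/7)(6/6)(5/5) = 0.14286; P(data | bag C) = (3/6)(3/5)(2/4) = 0.15; P(data | bag D) = (2/11)(9/10)(8/9) = 0.14545; P(data | bag E) = (4/10)(6/9)(5/8) = 0.16667.
The prior-weighted likelihoods are 1/5 · 0.2 = 0.04, 1/10 · 0.14286 = 0.014286, 3/10 · 0.15 = 0.045, 1/5 · 0.14545 = 0.029091, 1/5 · 0.16667 = 0.033333; these sum to 0.16171.
The posterior is then P(bag A | data) = 0.24736, P(bag B | data) = 0.088342, P(bag C | data) = 0.27828, P(bag D | data) = 0.1799, P(bag E | data) = 0.20613.
So P(orange next | data) = Σ P(orange next | H) P(H | data) = (1)(0.24736) + (1)(0.088342) + (1/3)(0.27828) + (7/8)(0.1799) + (4/7)(0.20613) = 0.70365.

0.704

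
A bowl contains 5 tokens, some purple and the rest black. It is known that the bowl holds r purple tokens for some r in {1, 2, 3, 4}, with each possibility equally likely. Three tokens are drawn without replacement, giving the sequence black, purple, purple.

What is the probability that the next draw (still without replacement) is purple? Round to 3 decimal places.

The likelihood of the observed sequence under each hypothesis: P(data | r = 1) = (4/5)(1/4)(0/3) = 0; P(data | r = 2) = (3/5)(2/4)(1/3) = 1/10; P(data | r = 3) = (2/5)(3/4)(2/3) = 1/5; P(data | r = 4) = (1/5)(4/4)(3/3) = 1/5.
Multiplying each by its prior: 1/4 · 0 = 0, 1/4 · 1/10 = 1/40, 1/4 · 1/5 = 1/20, 1/4 · 1/5 = 1/20; summing to 1/8.
Normalising, the posterior is P(r = 1 | data) = 0, P(r = 2 | data) = 1/5, P(r = 3 | data) = 2/5, P(r = 4 | data) = 2/5.
The predictive probability is P(purple next | data) = (0)(1/5) + (1/2)(2/5) + (1)(2/5) = 3/5.

0.600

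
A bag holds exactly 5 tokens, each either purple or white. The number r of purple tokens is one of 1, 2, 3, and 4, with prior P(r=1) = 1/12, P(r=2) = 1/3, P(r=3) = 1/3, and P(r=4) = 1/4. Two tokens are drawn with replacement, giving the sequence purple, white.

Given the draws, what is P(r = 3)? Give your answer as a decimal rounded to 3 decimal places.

0.375

Under each hypothesis, the probability of the observed sequence is: P(data | r = 1) = (1/5)(4/5) = 4/25; P(data | r = 2) = (2/5)(3/5) = 6/25; P(data | r = 3) = (3/5)(2/5) = 6/25; P(data | r = 4) = (4/5)(1/5) = 4/25.
Weighting by the prior gives 1/12 · 4/25 = 1/75, 1/3 · 6/25 = 2/25, 1/3 · 6/25 = 2/25, 1/4 · 4/25 = 1/25; summing to 16/75.
Therefore the posterior P(r = 3 | data) = (2/25) / (16/75) = 3/8.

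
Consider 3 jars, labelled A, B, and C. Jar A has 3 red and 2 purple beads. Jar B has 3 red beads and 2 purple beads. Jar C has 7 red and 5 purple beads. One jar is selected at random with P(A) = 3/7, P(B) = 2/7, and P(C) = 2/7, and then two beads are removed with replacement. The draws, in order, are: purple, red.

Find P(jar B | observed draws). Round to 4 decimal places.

0.2847

For each hypothesis, P(data | H) works out to: P(data | jar A) = (2/5)(3/5) = 0.24; P(data | jar B) = (2/5)(3/5) = 0.24; P(data | jar C) = (5/12)(7/12) = 0.24306.
The prior-weighted likelihoods are 3/7 · 0.24 = 0.10286, 2/7 · 0.24 = 0.068571, 2/7 · 0.24306 = 0.069444; with total 0.24087.
By Bayes' rule, P(jar B | data) = (0.068571) / (0.24087) = 0.28468.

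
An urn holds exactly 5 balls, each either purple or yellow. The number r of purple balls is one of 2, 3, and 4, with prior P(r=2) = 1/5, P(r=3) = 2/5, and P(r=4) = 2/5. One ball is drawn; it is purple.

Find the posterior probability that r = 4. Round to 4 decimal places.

For each hypothesis, P(data | H) works out to: P(data | r = 2) = (2/5) = 2/5; P(data | r = 3) = (3/5) = 3/5; P(data | r = 4) = (4/5) = 4/5.
The prior-weighted likelihoods are 1/5 · 2/5 = 2/25, 2/5 · 3/5 = 6/25, 2/5 · 4/5 = 8/25; these sum to 16/25.
So P(r = 4 | data) = (8/25) / (16/25) = 1/2.

0.5000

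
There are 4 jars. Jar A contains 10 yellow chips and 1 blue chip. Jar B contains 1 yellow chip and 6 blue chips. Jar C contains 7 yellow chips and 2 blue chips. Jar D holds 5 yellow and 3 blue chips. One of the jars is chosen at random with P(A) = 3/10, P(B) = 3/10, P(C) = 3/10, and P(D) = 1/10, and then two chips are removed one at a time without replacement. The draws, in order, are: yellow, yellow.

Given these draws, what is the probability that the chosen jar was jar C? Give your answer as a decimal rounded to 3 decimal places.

0.384

Compute the likelihood of the observed sequence for each case: P(data | jar A) = (10/11)(9/10) = 9/11; P(data | jar B) = (1/7)(0/6) = 0; P(data | jar C) = (7/9)(6/8) = 7/12; P(data | jar D) = (5/8)(4/7) = 5/14.
Multiplying each by its prior: 3/10 · 9/11 = 27/110, 3/10 · 0 = 0, 3/10 · 7/12 = 7/40, 1/10 · 5/14 = 1/28; with total 281/616.
So P(jar C | data) = (7/40) / (281/616) = 539/1405.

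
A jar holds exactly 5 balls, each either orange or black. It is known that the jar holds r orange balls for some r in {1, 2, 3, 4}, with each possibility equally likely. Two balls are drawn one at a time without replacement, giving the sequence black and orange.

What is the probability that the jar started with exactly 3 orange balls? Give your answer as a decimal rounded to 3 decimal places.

For each hypothesis, P(data | H) works out to: P(data | r = 1) = (4/5)(1/4) = 1/5; P(data | r = 2) = (3/5)(2/4) = 3/10; P(data | r = 3) = (2/5)(3/4) = 3/10; P(data | r = 4) = (1/5)(4/4) = 1/5.
The prior-weighted likelihoods are 1/4 · 1/5 = 1/20, 1/4 · 3/10 = 3/40, 1/4 · 3/10 = 3/40, 1/4 · 1/5 = 1/20; these sum to 1/4.
So P(r = 3 | data) = (3/40) / (1/4) = 3/10.

0.300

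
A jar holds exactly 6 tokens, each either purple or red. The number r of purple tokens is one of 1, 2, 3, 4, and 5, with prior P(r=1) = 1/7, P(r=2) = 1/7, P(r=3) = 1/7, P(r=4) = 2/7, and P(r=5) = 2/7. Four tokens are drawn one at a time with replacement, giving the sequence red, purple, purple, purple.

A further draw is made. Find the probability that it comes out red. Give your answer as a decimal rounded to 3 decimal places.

0.309

Compute the likelihood of the observed sequence for each case: P(data | r = 1) = (5/6)(1/6)(1/6)(1/6) = 0.003858; P(data | r = 2) = (4/6)(2/6)(2/6)(2/6) = 0.024691; P(data | r = 3) = (3/6)(3/6)(3/6)(3/6) = 0.0625; P(data | r = 4) = (2/6)(4/6)(4/6)(4/6) = 0.098765; P(data | r = 5) = (1/6)(5/6)(5/6)(5/6) = 0.096451.
The prior-weighted likelihoods are 1/7 · 0.003858 = 0.00055115, 1/7 · 0.024691 = 0.0035273, 1/7 · 0.0625 = 0.0089286, 2/7 · 0.098765 = 0.028219, 2/7 · 0.096451 = 0.027557; summing to 0.068783.
The posterior is then P(r = 1 | data) = 0.0080128, P(r = 2 | data) = 0.051282, P(r = 3 | data) = 0.12981, P(r = 4 | data) = 0.41026, P(r = 5 | data) = 0.40064.
The predictive probability is P(red next | data) = (5/6)(0.0080128) + (2/3)(0.051282) + (1/2)(0.12981) + (1/3)(0.41026) + (1/6)(0.40064) = 0.30929.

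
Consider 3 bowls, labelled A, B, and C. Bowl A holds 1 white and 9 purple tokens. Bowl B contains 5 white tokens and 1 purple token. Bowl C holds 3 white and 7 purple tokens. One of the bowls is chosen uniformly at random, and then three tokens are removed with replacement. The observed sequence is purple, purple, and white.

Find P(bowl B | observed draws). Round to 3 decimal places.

Compute the likelihood of the observed sequence for each case: P(data | bowl A) = (9/10)(9/10)(1/10) = 0.081; P(data | bowl B) = (1/6)(1/6)(5/6) = 0.023148; P(data | bowl C) = (7/10)(7/10)(3/10) = 0.147.
Weighting by the prior gives 1/3 · 0.081 = 0.027, 1/3 · 0.023148 = 0.007716, 1/3 · 0.147 = 0.049; these sum to 0.083716.
Therefore the posterior P(bowl B | data) = (0.007716) / (0.083716) = 0.092169.

0.092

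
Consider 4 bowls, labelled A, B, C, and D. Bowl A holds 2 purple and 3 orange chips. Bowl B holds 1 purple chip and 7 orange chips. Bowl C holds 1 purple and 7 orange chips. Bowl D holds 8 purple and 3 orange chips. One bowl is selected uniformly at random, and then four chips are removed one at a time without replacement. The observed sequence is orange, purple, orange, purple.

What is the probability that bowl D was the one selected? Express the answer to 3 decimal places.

0.298

For each hypothesis, P(data | H) works out to: P(data | bowl A) = (3/5)(2/4)(2/3)(1/2) = 0.1; P(data | bowl B) = (7/8)(1/7)(6/6)(0/5) = 0; P(data | bowl C) = (7/8)(1/7)(6/6)(0/5) = 0; P(data | bowl D) = (3/11)(8/10)(2/9)(7/8) = 0.042424.
Weighting by the prior gives 1/4 · 0.1 = 0.025, 1/4 · 0 = 0, 1/4 · 0 = 0, 1/4 · 0.042424 = 0.010606; summing to 0.035606.
Therefore the posterior P(bowl D | data) = (0.010606) / (0.035606) = 0.29787.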